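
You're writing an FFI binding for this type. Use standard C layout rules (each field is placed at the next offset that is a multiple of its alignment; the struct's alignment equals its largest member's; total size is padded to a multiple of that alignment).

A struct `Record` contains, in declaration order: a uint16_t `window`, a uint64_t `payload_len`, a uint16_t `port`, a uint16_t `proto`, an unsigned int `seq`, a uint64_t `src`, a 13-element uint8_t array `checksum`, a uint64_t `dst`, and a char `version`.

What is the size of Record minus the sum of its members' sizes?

window at 0 (size 2, align 2) → ends 2
pad 6 to align 8 for payload_len
payload_len at 8 (size 8, align 8) → ends 16
port at 16 (size 2, align 2) → ends 18
proto at 18 (size 2, align 2) → ends 20
seq at 20 (size 4, align 4) → ends 24
src at 24 (size 8, align 8) → ends 32
checksum at 32 (size 13, align 1) → ends 45
pad 3 to align 8 for dst
dst at 48 (size 8, align 8) → ends 56
version at 56 (size 1, align 1) → ends 57
tail pad 7 to reach multiple of 8
total 64 bytes, alignment 8
data bytes 48, size 64 → padding 16

16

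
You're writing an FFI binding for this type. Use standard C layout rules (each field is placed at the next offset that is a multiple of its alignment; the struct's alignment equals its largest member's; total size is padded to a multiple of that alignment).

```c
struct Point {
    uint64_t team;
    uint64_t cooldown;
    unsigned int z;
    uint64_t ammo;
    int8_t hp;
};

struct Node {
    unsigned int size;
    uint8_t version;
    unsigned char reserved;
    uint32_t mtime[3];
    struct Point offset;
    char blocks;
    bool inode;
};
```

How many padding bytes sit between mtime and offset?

Point: @0: team [8B, align 8] → 8; @8: cooldown [8B, align 8] → 16; @16: z [4B, align 4] → 20; +4 pad (align 8); @24: ammo [8B, align 8] → 32; @32: hp [1B, align 1] → 33; +7 tail pad (align 8); size 40, align 8
@0: size [4B, align 4] → 4
@4: version [1B, align 1] → 5
@5: reserved [1B, align 1] → 6
+2 pad (align 4)
@8: mtime [12B, align 4] → 20
+4 pad (align 8)
@24: offset [40B, align 8] → 64

4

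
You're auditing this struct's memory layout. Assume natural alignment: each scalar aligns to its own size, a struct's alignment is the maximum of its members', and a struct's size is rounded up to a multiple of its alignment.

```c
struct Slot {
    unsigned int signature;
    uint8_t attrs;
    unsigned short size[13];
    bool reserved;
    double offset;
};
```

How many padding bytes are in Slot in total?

0..4  signature  (4B, 4-aligned)
4..5  attrs  (1B, 1-aligned)
5..6  -- padding (1B)
6..32  size  (26B, 2-aligned)
32..33  reserved  (1B, 1-aligned)
33..40  -- padding (7B)
40..48  offset  (8B, 8-aligned)
sizeof = 48, alignof = 8
data bytes 40, size 48 → padding 8

8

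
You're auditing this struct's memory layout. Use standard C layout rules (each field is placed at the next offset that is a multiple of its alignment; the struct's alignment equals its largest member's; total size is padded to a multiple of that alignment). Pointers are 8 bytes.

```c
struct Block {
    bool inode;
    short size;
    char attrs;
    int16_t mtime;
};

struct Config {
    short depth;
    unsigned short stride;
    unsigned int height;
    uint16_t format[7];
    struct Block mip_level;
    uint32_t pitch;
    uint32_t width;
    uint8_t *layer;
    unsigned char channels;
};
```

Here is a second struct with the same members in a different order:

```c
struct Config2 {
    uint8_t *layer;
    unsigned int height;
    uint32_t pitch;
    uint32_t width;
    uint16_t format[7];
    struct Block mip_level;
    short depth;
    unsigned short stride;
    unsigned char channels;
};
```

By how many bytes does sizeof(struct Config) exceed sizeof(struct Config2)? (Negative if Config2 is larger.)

8

Block: inode at 0 (size 1, align 1) → ends 1; pad 1 to align 2 for size; size at 2 (size 2, align 2) → ends 4; attrs at 4 (size 1, align 1) → ends 5; pad 1 to align 2 for mtime; mtime at 6 (size 2, align 2) → ends 8; total 8 bytes, alignment 2
depth at 0 (size 2, align 2) → ends 2
stride at 2 (size 2, align 2) → ends 4
height at 4 (size 4, align 4) → ends 8
format at 8 (size 14, align 2) → ends 22
mip_level at 22 (size 8, align 2) → ends 30
pad 2 to align 4 for pitch
pitch at 32 (size 4, align 4) → ends 36
width at 36 (size 4, align 4) → ends 40
layer at 40 (size 8, align 8) → ends 48
channels at 48 (size 1, align 1) → ends 49
tail pad 7 to reach multiple of 8
total 56 bytes, alignment 8
— Config2 —
layer at 0 (size 8, align 8) → ends 8
height at 8 (size 4, align 4) → ends 12
pitch at 12 (size 4, align 4) → ends 16
width at 16 (size 4, align 4) → ends 20
format at 20 (size 14, align 2) → ends 34
mip_level at 34 (size 8, align 2) → ends 42
depth at 42 (size 2, align 2) → ends 44
stride at 44 (size 2, align 2) → ends 46
channels at 46 (size 1, align 1) → ends 47
tail pad 1 to reach multiple of 8
total 48 bytes, alignment 8
56 − 48 = 8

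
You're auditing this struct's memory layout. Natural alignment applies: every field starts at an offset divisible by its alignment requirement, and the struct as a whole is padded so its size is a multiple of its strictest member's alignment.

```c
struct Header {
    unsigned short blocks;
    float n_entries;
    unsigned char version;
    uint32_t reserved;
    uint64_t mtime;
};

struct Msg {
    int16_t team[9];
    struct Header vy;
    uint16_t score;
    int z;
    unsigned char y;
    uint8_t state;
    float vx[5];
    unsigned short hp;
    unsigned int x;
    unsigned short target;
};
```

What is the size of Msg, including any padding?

Header: blocks at 0 (size 2, align 2) → ends 2; pad 2 to align 4 for n_entries; n_entries at 4 (size 4, align 4) → ends 8; version at 8 (size 1, align 1) → ends 9; pad 3 to align 4 for reserved; reserved at 12 (size 4, align 4) → ends 16; mtime at 16 (size 8, align 8) → ends 24; total 24 bytes, alignment 8
team at 0 (size 18, align 2) → ends 18
pad 6 to align 8 for vy
vy at 24 (size 24, align 8) → ends 48
score at 48 (size 2, align 2) → ends 50
pad 2 to align 4 for z
z at 52 (size 4, align 4) → ends 56
y at 56 (size 1, align 1) → ends 57
state at 57 (size 1, align 1) → ends 58
pad 2 to align 4 for vx
vx at 60 (size 20, align 4) → ends 80
hp at 80 (size 2, align 2) → ends 82
pad 2 to align 4 for x
x at 84 (size 4, align 4) → ends 88
target at 88 (size 2, align 2) → ends 90
tail pad 6 to reach multiple of 8
total 96 bytes, alignment 8

96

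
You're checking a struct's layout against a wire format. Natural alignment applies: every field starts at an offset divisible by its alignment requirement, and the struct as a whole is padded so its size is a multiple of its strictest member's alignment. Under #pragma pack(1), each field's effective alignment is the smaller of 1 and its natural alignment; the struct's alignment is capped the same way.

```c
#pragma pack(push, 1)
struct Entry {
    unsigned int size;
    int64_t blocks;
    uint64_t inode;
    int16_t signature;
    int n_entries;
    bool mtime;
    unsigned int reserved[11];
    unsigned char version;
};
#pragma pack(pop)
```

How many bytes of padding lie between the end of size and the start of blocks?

0..4  size  (4B, 1-aligned)
4..12  blocks  (8B, 1-aligned)

0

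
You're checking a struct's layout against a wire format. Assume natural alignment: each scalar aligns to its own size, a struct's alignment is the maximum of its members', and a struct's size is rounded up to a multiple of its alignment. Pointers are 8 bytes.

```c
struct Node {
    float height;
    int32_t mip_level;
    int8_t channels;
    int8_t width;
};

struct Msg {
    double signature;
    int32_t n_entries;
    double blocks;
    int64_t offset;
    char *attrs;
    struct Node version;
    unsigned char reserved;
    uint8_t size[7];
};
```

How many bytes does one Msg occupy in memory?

Node: @0: height [4B, align 4] → 4; @4: mip_level [4B, align 4] → 8; @8: channels [1B, align 1] → 9; @9: width [1B, align 1] → 10; +2 tail pad (align 4); size 12, align 4
@0: signature [8B, align 8] → 8
@8: n_entries [4B, align 4] → 12
+4 pad (align 8)
@16: blocks [8B, align 8] → 24
@24: offset [8B, align 8] → 32
@32: attrs [8B, align 8] → 40
@40: version [12B, align 4] → 52
@52: reserved [1B, align 1] → 53
@53: size [7B, align 1] → 60
+4 tail pad (align 8)
size 64, align 8

64 bytes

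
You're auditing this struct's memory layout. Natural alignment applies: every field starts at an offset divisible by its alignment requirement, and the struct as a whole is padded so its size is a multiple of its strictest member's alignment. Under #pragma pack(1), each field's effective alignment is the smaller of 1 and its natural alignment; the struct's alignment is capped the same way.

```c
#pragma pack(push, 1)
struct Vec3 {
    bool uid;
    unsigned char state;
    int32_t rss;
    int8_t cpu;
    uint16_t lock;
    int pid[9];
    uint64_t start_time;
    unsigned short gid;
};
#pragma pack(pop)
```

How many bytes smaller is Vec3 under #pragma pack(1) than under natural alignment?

natural layout:
  0..1  uid  (1B, 1-aligned)
  1..2  state  (1B, 1-aligned)
  2..4  -- padding (2B)
  4..8  rss  (4B, 4-aligned)
  8..9  cpu  (1B, 1-aligned)
  9..10  -- padding (1B)
  10..12  lock  (2B, 2-aligned)
  12..48  pid  (36B, 4-aligned)
  48..56  start_time  (8B, 8-aligned)
  56..58  gid  (2B, 2-aligned)
  58..64  -- tail padding (6B)
  sizeof = 64, alignof = 8
packed(1) layout:
  0..1  uid  (1B, 1-aligned)
  1..2  state  (1B, 1-aligned)
  2..6  rss  (4B, 1-aligned)
  6..7  cpu  (1B, 1-aligned)
  7..9  lock  (2B, 1-aligned)
  9..45  pid  (36B, 1-aligned)
  45..53  start_time  (8B, 1-aligned)
  53..55  gid  (2B, 1-aligned)
  sizeof = 55, alignof = 1
64 − 55 = 9

9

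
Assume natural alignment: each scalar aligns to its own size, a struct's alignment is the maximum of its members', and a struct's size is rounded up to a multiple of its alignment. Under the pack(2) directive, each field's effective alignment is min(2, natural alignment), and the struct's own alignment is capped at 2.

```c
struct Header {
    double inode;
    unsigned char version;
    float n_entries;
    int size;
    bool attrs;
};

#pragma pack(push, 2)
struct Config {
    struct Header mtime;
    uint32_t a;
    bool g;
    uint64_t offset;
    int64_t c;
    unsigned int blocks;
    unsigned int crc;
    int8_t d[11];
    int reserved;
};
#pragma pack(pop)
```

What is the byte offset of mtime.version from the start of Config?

Header: @0: inode [8B, align 8] → 8; @8: version [1B, align 1] → 9; +3 pad (align 4); @12: n_entries [4B, align 4] → 16; @16: size [4B, align 4] → 20; @20: attrs [1B, align 1] → 21; +3 tail pad (align 8); size 24, align 8
@0: mtime [24B, align 2] → 24
within Header: version at 8
0 + 8 = 8

8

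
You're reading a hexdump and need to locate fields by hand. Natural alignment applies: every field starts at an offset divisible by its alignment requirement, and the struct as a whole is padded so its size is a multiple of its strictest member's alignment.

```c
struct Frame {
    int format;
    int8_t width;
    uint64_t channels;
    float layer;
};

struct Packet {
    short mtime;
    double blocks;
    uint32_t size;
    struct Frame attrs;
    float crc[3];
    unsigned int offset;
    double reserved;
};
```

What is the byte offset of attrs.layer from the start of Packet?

40

Frame: @0: format [4B, align 4] → 4; @4: width [1B, align 1] → 5; +3 pad (align 8); @8: channels [8B, align 8] → 16; @16: layer [4B, align 4] → 20; +4 tail pad (align 8); size 24, align 8
@0: mtime [2B, align 2] → 2
+6 pad (align 8)
@8: blocks [8B, align 8] → 16
@16: size [4B, align 4] → 20
+4 pad (align 8)
@24: attrs [24B, align 8] → 48
within Frame: layer at 16
24 + 16 = 40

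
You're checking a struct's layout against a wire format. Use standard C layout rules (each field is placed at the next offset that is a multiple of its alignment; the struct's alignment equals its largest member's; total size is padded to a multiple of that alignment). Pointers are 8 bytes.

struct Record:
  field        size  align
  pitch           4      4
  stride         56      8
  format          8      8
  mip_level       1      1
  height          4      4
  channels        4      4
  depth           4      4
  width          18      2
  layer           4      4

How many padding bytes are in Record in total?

9

0..4  pitch  (4B, 4-aligned)
4..8  -- padding (4B)
8..64  stride  (56B, 8-aligned)
64..72  format  (8B, 8-aligned)
72..73  mip_level  (1B, 1-aligned)
73..76  -- padding (3B)
76..80  height  (4B, 4-aligned)
80..84  channels  (4B, 4-aligned)
84..88  depth  (4B, 4-aligned)
88..106  width  (18B, 2-aligned)
106..108  -- padding (2B)
108..112  layer  (4B, 4-aligned)
sizeof = 112, alignof = 8
data bytes 103, size 112 → padding 9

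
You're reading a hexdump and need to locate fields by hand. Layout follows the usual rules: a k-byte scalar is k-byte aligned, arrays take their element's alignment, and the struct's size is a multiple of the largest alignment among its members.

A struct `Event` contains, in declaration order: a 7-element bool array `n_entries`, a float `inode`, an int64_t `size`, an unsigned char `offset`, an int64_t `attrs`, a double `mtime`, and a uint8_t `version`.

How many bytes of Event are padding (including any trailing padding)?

19

@0: n_entries [7B, align 1] → 7
+1 pad (align 4)
@8: inode [4B, align 4] → 12
+4 pad (align 8)
@16: size [8B, align 8] → 24
@24: offset [1B, align 1] → 25
+7 pad (align 8)
@32: attrs [8B, align 8] → 40
@40: mtime [8B, align 8] → 48
@48: version [1B, align 1] → 49
+7 tail pad (align 8)
size 56, align 8
data bytes 37, size 56 → padding 19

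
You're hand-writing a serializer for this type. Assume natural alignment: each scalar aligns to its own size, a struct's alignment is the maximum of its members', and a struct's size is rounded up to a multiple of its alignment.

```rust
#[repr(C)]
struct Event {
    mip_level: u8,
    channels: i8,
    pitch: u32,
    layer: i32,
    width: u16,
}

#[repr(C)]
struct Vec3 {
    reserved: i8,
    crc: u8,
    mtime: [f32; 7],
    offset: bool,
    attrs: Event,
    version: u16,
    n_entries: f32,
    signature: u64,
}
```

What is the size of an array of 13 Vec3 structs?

936

Event: 0..1  mip_level  (1B, 1-aligned); 1..2  channels  (1B, 1-aligned); 2..4  -- padding (2B); 4..8  pitch  (4B, 4-aligned); 8..12  layer  (4B, 4-aligned); 12..14  width  (2B, 2-aligned); 14..16  -- tail padding (2B); sizeof = 16, alignof = 4
0..1  reserved  (1B, 1-aligned)
1..2  crc  (1B, 1-aligned)
2..4  -- padding (2B)
4..32  mtime  (28B, 4-aligned)
32..33  offset  (1B, 1-aligned)
33..36  -- padding (3B)
36..52  attrs  (16B, 4-aligned)
52..54  version  (2B, 2-aligned)
54..56  -- padding (2B)
56..60  n_entries  (4B, 4-aligned)
60..64  -- padding (4B)
64..72  signature  (8B, 8-aligned)
sizeof = 72, alignof = 8
array of 13: 13 × 72 = 936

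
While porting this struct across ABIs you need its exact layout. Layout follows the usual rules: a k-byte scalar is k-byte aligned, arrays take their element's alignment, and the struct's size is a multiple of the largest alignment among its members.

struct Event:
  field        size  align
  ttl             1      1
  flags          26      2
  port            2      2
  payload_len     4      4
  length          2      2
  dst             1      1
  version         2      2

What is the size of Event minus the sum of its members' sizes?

@0: ttl [1B, align 1] → 1
+1 pad (align 2)
@2: flags [26B, align 2] → 28
@28: port [2B, align 2] → 30
+2 pad (align 4)
@32: payload_len [4B, align 4] → 36
@36: length [2B, align 2] → 38
@38: dst [1B, align 1] → 39
+1 pad (align 2)
@40: version [2B, align 2] → 42
+2 tail pad (align 4)
size 44, align 4
data bytes 38, size 44 → padding 6

6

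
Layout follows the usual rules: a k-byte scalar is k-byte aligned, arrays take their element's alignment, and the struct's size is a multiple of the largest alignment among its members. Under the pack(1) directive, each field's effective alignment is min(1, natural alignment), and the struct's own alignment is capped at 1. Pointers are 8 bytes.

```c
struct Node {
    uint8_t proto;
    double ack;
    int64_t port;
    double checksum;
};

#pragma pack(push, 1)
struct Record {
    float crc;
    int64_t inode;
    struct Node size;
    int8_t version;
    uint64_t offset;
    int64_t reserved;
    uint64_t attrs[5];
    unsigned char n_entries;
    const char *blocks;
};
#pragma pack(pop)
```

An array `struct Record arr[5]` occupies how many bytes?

550

Node: proto at 0 (size 1, align 1) → ends 1; pad 7 to align 8 for ack; ack at 8 (size 8, align 8) → ends 16; port at 16 (size 8, align 8) → ends 24; checksum at 24 (size 8, align 8) → ends 32; total 32 bytes, alignment 8
crc at 0 (size 4, align 1) → ends 4
inode at 4 (size 8, align 1) → ends 12
size at 12 (size 32, align 1) → ends 44
version at 44 (size 1, align 1) → ends 45
offset at 45 (size 8, align 1) → ends 53
reserved at 53 (size 8, align 1) → ends 61
attrs at 61 (size 40, align 1) → ends 101
n_entries at 101 (size 1, align 1) → ends 102
blocks at 102 (size 8, align 1) → ends 110
total 110 bytes, alignment 1
array of 5: 5 × 110 = 550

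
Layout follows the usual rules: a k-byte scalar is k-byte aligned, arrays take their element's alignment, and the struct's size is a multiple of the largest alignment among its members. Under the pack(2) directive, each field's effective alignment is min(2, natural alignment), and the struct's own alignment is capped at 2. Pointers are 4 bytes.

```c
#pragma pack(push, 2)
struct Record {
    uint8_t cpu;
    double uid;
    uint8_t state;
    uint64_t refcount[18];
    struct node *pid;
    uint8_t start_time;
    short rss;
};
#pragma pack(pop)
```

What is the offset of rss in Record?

cpu at 0 (size 1, align 1) → ends 1
pad 1 to align 2 for uid
uid at 2 (size 8, align 2) → ends 10
state at 10 (size 1, align 1) → ends 11
pad 1 to align 2 for refcount
refcount at 12 (size 144, align 2) → ends 156
pid at 156 (size 4, align 2) → ends 160
start_time at 160 (size 1, align 1) → ends 161
pad 1 to align 2 for rss
rss at 162 (size 2, align 2) → ends 164

162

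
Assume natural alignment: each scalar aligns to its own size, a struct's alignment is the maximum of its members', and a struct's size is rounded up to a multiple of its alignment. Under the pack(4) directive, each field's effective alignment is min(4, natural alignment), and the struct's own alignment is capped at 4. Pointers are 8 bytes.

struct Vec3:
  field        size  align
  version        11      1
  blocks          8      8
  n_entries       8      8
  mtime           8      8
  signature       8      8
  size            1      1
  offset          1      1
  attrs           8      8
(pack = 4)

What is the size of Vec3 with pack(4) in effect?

56

0..11  version  (11B, 1-aligned)
11..12  -- padding (1B)
12..20  blocks  (8B, 4-aligned)
20..28  n_entries  (8B, 4-aligned)
28..36  mtime  (8B, 4-aligned)
36..44  signature  (8B, 4-aligned)
44..45  size  (1B, 1-aligned)
45..46  offset  (1B, 1-aligned)
46..48  -- padding (2B)
48..56  attrs  (8B, 4-aligned)
sizeof = 56, alignof = 4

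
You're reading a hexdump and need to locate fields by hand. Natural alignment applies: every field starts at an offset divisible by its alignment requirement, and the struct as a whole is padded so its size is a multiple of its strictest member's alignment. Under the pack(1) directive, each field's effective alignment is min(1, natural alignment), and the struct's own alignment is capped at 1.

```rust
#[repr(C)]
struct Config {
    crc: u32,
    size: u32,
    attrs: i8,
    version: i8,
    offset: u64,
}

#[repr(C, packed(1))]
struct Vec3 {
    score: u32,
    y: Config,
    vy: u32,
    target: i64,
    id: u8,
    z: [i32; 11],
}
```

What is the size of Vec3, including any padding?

85 bytes

Config: crc at 0 (size 4, align 4) → ends 4; size at 4 (size 4, align 4) → ends 8; attrs at 8 (size 1, align 1) → ends 9; version at 9 (size 1, align 1) → ends 10; pad 6 to align 8 for offset; offset at 16 (size 8, align 8) → ends 24; total 24 bytes, alignment 8
score at 0 (size 4, align 1) → ends 4
y at 4 (size 24, align 1) → ends 28
vy at 28 (size 4, align 1) → ends 32
target at 32 (size 8, align 1) → ends 40
id at 40 (size 1, align 1) → ends 41
z at 41 (size 44, align 1) → ends 85
total 85 bytes, alignment 1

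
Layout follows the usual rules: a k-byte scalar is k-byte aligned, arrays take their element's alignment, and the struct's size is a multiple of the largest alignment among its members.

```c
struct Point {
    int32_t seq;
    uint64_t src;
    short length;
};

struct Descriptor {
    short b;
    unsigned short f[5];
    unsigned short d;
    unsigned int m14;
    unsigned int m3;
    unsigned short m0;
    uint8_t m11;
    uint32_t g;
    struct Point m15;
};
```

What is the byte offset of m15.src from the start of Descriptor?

Point: seq at 0 (size 4, align 4) → ends 4; pad 4 to align 8 for src; src at 8 (size 8, align 8) → ends 16; length at 16 (size 2, align 2) → ends 18; tail pad 6 to reach multiple of 8; total 24 bytes, alignment 8
b at 0 (size 2, align 2) → ends 2
f at 2 (size 10, align 2) → ends 12
d at 12 (size 2, align 2) → ends 14
pad 2 to align 4 for m14
m14 at 16 (size 4, align 4) → ends 20
m3 at 20 (size 4, align 4) → ends 24
m0 at 24 (size 2, align 2) → ends 26
m11 at 26 (size 1, align 1) → ends 27
pad 1 to align 4 for g
g at 28 (size 4, align 4) → ends 32
m15 at 32 (size 24, align 8) → ends 56
within Point: src at 8
32 + 8 = 40

40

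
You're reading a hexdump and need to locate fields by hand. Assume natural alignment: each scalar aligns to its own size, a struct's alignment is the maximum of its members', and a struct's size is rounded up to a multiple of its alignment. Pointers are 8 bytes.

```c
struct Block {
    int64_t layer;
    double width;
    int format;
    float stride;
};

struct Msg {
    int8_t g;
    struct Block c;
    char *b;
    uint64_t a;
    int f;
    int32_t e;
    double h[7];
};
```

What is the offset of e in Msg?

52

Block: 0..8  layer  (8B, 8-aligned); 8..16  width  (8B, 8-aligned); 16..20  format  (4B, 4-aligned); 20..24  stride  (4B, 4-aligned); sizeof = 24, alignof = 8
0..1  g  (1B, 1-aligned)
1..8  -- padding (7B)
8..32  c  (24B, 8-aligned)
32..40  b  (8B, 8-aligned)
40..48  a  (8B, 8-aligned)
48..52  f  (4B, 4-aligned)
52..56  e  (4B, 4-aligned)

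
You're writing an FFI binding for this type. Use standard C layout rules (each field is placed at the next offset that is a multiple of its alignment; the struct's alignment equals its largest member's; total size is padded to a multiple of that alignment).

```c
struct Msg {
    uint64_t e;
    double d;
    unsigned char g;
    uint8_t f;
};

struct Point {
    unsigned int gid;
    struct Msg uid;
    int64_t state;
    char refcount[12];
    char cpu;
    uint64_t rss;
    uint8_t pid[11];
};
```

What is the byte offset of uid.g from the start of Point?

Msg: @0: e [8B, align 8] → 8; @8: d [8B, align 8] → 16; @16: g [1B, align 1] → 17; @17: f [1B, align 1] → 18; +6 tail pad (align 8); size 24, align 8
@0: gid [4B, align 4] → 4
+4 pad (align 8)
@8: uid [24B, align 8] → 32
within Msg: g at 16
8 + 16 = 24

24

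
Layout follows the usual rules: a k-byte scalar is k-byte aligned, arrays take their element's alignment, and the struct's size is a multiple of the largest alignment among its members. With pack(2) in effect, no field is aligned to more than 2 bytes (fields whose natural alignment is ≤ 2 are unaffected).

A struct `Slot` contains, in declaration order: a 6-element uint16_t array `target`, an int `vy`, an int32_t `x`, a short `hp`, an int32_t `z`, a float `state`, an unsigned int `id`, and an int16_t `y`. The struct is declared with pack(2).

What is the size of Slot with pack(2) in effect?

36

@0: target [12B, align 2] → 12
@12: vy [4B, align 2] → 16
@16: x [4B, align 2] → 20
@20: hp [2B, align 2] → 22
@22: z [4B, align 2] → 26
@26: state [4B, align 2] → 30
@30: id [4B, align 2] → 34
@34: y [2B, align 2] → 36
size 36, align 2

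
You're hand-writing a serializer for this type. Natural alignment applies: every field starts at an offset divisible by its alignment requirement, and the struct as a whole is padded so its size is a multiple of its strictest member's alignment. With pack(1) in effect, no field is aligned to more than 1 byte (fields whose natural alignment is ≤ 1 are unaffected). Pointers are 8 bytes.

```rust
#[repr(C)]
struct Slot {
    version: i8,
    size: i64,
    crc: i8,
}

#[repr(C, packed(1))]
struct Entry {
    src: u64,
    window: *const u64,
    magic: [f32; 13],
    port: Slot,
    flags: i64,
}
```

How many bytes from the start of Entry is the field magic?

16

Slot: 0..1  version  (1B, 1-aligned); 1..8  -- padding (7B); 8..16  size  (8B, 8-aligned); 16..17  crc  (1B, 1-aligned); 17..24  -- tail padding (7B); sizeof = 24, alignof = 8
0..8  src  (8B, 1-aligned)
8..16  window  (8B, 1-aligned)
16..68  magic  (52B, 1-aligned)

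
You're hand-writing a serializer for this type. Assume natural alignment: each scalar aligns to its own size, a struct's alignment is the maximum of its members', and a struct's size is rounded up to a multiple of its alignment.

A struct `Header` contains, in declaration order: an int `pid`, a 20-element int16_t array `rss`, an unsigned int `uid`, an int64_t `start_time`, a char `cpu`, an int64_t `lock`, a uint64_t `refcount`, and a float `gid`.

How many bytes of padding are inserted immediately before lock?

pid at 0 (size 4, align 4) → ends 4
rss at 4 (size 40, align 2) → ends 44
uid at 44 (size 4, align 4) → ends 48
start_time at 48 (size 8, align 8) → ends 56
cpu at 56 (size 1, align 1) → ends 57
pad 7 to align 8 for lock
lock at 64 (size 8, align 8) → ends 72

7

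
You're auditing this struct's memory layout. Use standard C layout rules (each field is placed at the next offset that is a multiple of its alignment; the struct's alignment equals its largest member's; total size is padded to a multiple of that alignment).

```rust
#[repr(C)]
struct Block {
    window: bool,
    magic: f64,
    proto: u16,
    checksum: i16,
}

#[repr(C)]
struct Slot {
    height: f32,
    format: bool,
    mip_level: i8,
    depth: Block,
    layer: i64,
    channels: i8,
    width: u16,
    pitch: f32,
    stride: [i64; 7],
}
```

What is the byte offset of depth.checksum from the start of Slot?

26

Block: @0: window [1B, align 1] → 1; +7 pad (align 8); @8: magic [8B, align 8] → 16; @16: proto [2B, align 2] → 18; @18: checksum [2B, align 2] → 20; +4 tail pad (align 8); size 24, align 8
@0: height [4B, align 4] → 4
@4: format [1B, align 1] → 5
@5: mip_level [1B, align 1] → 6
+2 pad (align 8)
@8: depth [24B, align 8] → 32
within Block: checksum at 18
8 + 18 = 26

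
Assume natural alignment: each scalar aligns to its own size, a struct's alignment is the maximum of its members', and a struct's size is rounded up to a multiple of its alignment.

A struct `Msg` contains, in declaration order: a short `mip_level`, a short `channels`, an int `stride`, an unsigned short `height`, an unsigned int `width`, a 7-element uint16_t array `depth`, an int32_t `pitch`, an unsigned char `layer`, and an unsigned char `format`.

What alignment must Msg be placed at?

member alignments: mip_level=2, channels=2, stride=4, height=2, width=4, depth=2, pitch=4, layer=1, format=1
max = 4

4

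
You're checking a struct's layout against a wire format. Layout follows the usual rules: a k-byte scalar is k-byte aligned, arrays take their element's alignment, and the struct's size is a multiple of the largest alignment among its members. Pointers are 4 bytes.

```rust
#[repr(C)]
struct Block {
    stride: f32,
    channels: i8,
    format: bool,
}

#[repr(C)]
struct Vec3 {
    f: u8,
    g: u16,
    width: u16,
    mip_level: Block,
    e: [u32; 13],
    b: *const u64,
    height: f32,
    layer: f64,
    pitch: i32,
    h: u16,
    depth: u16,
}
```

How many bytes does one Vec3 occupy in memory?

Block: 0..4  stride  (4B, 4-aligned); 4..5  channels  (1B, 1-aligned); 5..6  format  (1B, 1-aligned); 6..8  -- tail padding (2B); sizeof = 8, alignof = 4
0..1  f  (1B, 1-aligned)
1..2  -- padding (1B)
2..4  g  (2B, 2-aligned)
4..6  width  (2B, 2-aligned)
6..8  -- padding (2B)
8..16  mip_level  (8B, 4-aligned)
16..68  e  (52B, 4-aligned)
68..72  b  (4B, 4-aligned)
72..76  height  (4B, 4-aligned)
76..80  -- padding (4B)
80..88  layer  (8B, 8-aligned)
88..92  pitch  (4B, 4-aligned)
92..94  h  (2B, 2-aligned)
94..96  depth  (2B, 2-aligned)
sizeof = 96, alignof = 8

96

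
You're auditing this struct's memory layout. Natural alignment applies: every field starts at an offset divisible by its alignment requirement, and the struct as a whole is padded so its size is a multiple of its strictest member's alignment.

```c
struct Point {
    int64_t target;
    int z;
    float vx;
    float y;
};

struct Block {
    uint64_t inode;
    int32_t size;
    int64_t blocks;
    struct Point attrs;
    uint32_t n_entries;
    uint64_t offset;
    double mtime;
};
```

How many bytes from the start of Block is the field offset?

56

Point: 0..8  target  (8B, 8-aligned); 8..12  z  (4B, 4-aligned); 12..16  vx  (4B, 4-aligned); 16..20  y  (4B, 4-aligned); 20..24  -- tail padding (4B); sizeof = 24, alignof = 8
0..8  inode  (8B, 8-aligned)
8..12  size  (4B, 4-aligned)
12..16  -- padding (4B)
16..24  blocks  (8B, 8-aligned)
24..48  attrs  (24B, 8-aligned)
48..52  n_entries  (4B, 4-aligned)
52..56  -- padding (4B)
56..64  offset  (8B, 8-aligned)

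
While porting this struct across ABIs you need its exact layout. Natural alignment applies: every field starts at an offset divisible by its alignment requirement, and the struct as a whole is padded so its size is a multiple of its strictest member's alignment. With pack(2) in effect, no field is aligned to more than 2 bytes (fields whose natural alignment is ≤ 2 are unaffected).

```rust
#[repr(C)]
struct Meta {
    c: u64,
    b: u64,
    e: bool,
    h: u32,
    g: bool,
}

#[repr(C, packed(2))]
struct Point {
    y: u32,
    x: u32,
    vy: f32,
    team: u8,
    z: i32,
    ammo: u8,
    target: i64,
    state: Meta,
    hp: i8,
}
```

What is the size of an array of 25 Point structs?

Meta: @0: c [8B, align 8] → 8; @8: b [8B, align 8] → 16; @16: e [1B, align 1] → 17; +3 pad (align 4); @20: h [4B, align 4] → 24; @24: g [1B, align 1] → 25; +7 tail pad (align 8); size 32, align 8
@0: y [4B, align 2] → 4
@4: x [4B, align 2] → 8
@8: vy [4B, align 2] → 12
@12: team [1B, align 1] → 13
+1 pad (align 2)
@14: z [4B, align 2] → 18
@18: ammo [1B, align 1] → 19
+1 pad (align 2)
@20: target [8B, align 2] → 28
@28: state [32B, align 2] → 60
@60: hp [1B, align 1] → 61
+1 tail pad (align 2)
size 62, align 2
array of 25: 25 × 62 = 1550

1550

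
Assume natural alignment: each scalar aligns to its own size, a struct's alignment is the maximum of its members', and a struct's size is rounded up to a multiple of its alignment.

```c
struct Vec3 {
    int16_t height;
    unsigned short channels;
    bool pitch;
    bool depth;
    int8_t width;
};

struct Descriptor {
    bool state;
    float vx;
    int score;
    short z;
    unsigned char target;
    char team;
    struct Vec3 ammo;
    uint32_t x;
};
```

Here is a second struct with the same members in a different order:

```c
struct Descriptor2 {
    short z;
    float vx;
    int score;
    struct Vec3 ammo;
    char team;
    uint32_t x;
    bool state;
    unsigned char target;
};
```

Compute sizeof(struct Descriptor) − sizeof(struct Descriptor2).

-4

Vec3: height at 0 (size 2, align 2) → ends 2; channels at 2 (size 2, align 2) → ends 4; pitch at 4 (size 1, align 1) → ends 5; depth at 5 (size 1, align 1) → ends 6; width at 6 (size 1, align 1) → ends 7; tail pad 1 to reach multiple of 2; total 8 bytes, alignment 2
state at 0 (size 1, align 1) → ends 1
pad 3 to align 4 for vx
vx at 4 (size 4, align 4) → ends 8
score at 8 (size 4, align 4) → ends 12
z at 12 (size 2, align 2) → ends 14
target at 14 (size 1, align 1) → ends 15
team at 15 (size 1, align 1) → ends 16
ammo at 16 (size 8, align 2) → ends 24
x at 24 (size 4, align 4) → ends 28
total 28 bytes, alignment 4
— Descriptor2 —
z at 0 (size 2, align 2) → ends 2
pad 2 to align 4 for vx
vx at 4 (size 4, align 4) → ends 8
score at 8 (size 4, align 4) → ends 12
ammo at 12 (size 8, align 2) → ends 20
team at 20 (size 1, align 1) → ends 21
pad 3 to align 4 for x
x at 24 (size 4, align 4) → ends 28
state at 28 (size 1, align 1) → ends 29
target at 29 (size 1, align 1) → ends 30
tail pad 2 to reach multiple of 4
total 32 bytes, alignment 4
28 − 32 = -4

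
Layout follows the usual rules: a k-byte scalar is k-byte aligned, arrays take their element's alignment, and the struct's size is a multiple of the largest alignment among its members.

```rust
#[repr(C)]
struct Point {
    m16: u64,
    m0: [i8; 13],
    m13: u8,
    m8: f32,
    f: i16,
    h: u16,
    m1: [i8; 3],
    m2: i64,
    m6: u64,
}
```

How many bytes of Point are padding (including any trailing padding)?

7

0..8  m16  (8B, 8-aligned)
8..21  m0  (13B, 1-aligned)
21..22  m13  (1B, 1-aligned)
22..24  -- padding (2B)
24..28  m8  (4B, 4-aligned)
28..30  f  (2B, 2-aligned)
30..32  h  (2B, 2-aligned)
32..35  m1  (3B, 1-aligned)
35..40  -- padding (5B)
40..48  m2  (8B, 8-aligned)
48..56  m6  (8B, 8-aligned)
sizeof = 56, alignof = 8
data bytes 49, size 56 → padding 7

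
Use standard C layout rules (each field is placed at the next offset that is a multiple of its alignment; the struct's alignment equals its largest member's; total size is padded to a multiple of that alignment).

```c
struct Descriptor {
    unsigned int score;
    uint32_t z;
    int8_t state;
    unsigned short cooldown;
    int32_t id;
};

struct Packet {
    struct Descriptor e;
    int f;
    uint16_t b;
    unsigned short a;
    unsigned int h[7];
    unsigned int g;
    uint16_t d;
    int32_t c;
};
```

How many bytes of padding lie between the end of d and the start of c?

2

Descriptor: 0..4  score  (4B, 4-aligned); 4..8  z  (4B, 4-aligned); 8..9  state  (1B, 1-aligned); 9..10  -- padding (1B); 10..12  cooldown  (2B, 2-aligned); 12..16  id  (4B, 4-aligned); sizeof = 16, alignof = 4
0..16  e  (16B, 4-aligned)
16..20  f  (4B, 4-aligned)
20..22  b  (2B, 2-aligned)
22..24  a  (2B, 2-aligned)
24..52  h  (28B, 4-aligned)
52..56  g  (4B, 4-aligned)
56..58  d  (2B, 2-aligned)
58..60  -- padding (2B)
60..64  c  (4B, 4-aligned)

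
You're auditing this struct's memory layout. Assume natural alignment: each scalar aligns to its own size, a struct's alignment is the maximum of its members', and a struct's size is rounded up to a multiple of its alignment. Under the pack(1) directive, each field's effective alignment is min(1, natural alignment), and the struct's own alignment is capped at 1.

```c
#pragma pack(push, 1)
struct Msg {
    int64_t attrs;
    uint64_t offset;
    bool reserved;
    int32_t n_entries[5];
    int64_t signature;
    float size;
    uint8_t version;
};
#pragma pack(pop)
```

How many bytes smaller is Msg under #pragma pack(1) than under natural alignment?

6

natural layout:
  @0: attrs [8B, align 8] → 8
  @8: offset [8B, align 8] → 16
  @16: reserved [1B, align 1] → 17
  +3 pad (align 4)
  @20: n_entries [20B, align 4] → 40
  @40: signature [8B, align 8] → 48
  @48: size [4B, align 4] → 52
  @52: version [1B, align 1] → 53
  +3 tail pad (align 8)
  size 56, align 8
packed(1) layout:
  @0: attrs [8B, align 1] → 8
  @8: offset [8B, align 1] → 16
  @16: reserved [1B, align 1] → 17
  @17: n_entries [20B, align 1] → 37
  @37: signature [8B, align 1] → 45
  @45: size [4B, align 1] → 49
  @49: version [1B, align 1] → 50
  size 50, align 1
56 − 50 = 6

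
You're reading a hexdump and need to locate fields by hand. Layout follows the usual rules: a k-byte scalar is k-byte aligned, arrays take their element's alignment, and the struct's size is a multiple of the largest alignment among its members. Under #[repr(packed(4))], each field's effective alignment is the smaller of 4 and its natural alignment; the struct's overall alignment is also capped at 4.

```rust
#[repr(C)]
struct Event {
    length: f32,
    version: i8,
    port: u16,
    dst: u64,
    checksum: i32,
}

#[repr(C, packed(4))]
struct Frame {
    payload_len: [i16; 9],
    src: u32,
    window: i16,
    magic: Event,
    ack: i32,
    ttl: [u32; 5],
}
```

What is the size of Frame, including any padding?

Event: @0: length [4B, align 4] → 4; @4: version [1B, align 1] → 5; +1 pad (align 2); @6: port [2B, align 2] → 8; @8: dst [8B, align 8] → 16; @16: checksum [4B, align 4] → 20; +4 tail pad (align 8); size 24, align 8
@0: payload_len [18B, align 2] → 18
+2 pad (align 4)
@20: src [4B, align 4] → 24
@24: window [2B, align 2] → 26
+2 pad (align 4)
@28: magic [24B, align 4] → 52
@52: ack [4B, align 4] → 56
@56: ttl [20B, align 4] → 76
size 76, align 4

76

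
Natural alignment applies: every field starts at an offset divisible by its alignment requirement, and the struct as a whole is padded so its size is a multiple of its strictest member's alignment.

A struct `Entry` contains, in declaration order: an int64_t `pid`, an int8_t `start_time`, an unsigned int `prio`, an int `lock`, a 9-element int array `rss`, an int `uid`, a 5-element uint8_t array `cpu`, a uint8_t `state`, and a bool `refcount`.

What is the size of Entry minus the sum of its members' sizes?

8

0..8  pid  (8B, 8-aligned)
8..9  start_time  (1B, 1-aligned)
9..12  -- padding (3B)
12..16  prio  (4B, 4-aligned)
16..20  lock  (4B, 4-aligned)
20..56  rss  (36B, 4-aligned)
56..60  uid  (4B, 4-aligned)
60..65  cpu  (5B, 1-aligned)
65..66  state  (1B, 1-aligned)
66..67  refcount  (1B, 1-aligned)
67..72  -- tail padding (5B)
sizeof = 72, alignof = 8
data bytes 64, size 72 → padding 8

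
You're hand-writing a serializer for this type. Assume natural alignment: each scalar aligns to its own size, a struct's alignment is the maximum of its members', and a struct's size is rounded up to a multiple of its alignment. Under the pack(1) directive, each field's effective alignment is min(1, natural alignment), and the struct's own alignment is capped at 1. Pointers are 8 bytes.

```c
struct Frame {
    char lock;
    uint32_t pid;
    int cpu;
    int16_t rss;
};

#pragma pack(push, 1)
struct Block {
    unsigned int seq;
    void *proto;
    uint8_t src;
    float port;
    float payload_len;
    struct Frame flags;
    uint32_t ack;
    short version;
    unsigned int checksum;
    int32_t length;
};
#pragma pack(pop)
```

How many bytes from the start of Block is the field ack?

37

Frame: @0: lock [1B, align 1] → 1; +3 pad (align 4); @4: pid [4B, align 4] → 8; @8: cpu [4B, align 4] → 12; @12: rss [2B, align 2] → 14; +2 tail pad (align 4); size 16, align 4
@0: seq [4B, align 1] → 4
@4: proto [8B, align 1] → 12
@12: src [1B, align 1] → 13
@13: port [4B, align 1] → 17
@17: payload_len [4B, align 1] → 21
@21: flags [16B, align 1] → 37
@37: ack [4B, align 1] → 41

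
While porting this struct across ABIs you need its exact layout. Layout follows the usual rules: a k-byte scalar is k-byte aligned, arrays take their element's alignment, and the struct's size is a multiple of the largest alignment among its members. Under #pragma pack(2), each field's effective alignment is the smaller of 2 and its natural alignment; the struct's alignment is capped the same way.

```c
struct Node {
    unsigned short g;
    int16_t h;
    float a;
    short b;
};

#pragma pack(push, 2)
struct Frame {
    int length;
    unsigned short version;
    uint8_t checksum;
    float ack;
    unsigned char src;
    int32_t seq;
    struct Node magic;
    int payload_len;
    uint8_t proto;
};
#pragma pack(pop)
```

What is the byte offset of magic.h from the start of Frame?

20

Node: 0..2  g  (2B, 2-aligned); 2..4  h  (2B, 2-aligned); 4..8  a  (4B, 4-aligned); 8..10  b  (2B, 2-aligned); 10..12  -- tail padding (2B); sizeof = 12, alignof = 4
0..4  length  (4B, 2-aligned)
4..6  version  (2B, 2-aligned)
6..7  checksum  (1B, 1-aligned)
7..8  -- padding (1B)
8..12  ack  (4B, 2-aligned)
12..13  src  (1B, 1-aligned)
13..14  -- padding (1B)
14..18  seq  (4B, 2-aligned)
18..30  magic  (12B, 2-aligned)
within Node: h at 2
18 + 2 = 20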